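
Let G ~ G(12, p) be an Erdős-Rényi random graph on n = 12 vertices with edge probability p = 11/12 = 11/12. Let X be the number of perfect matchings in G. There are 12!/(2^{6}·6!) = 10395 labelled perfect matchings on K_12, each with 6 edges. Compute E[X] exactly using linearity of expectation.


K_12 has 12!/(2^{6}·6!) = 10395 labelled perfect matchings.
For each such perfect matching H, let X_H = 1 if all 6 edges of H are present in G. Then P[X_H = 1] = p^{6} = (11/12)^{6} = 1771561/2985984.
By linearity: E[X] = Σ_H E[X_H] = 10395 · p^{6} = 10395 · 1771561/2985984 = 682050985/110592.
Numerically: E[X] ≈ 6.17e+03.

E[X] = 10395 · (11/12)^{6} = 682050985/110592 ≈ 6.17e+03.


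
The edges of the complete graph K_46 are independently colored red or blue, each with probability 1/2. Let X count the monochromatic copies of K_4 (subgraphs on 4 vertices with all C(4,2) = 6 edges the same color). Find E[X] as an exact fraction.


Let X = Σ_S X_S over the C(46, 4) = 163185 subsets S of size 4, where X_S = 1 if the K_4 on S is monochromatic.
For a fixed S, the K_4 on S has C(4, 2) = 6 edges. P[all 6 edges red] = (1/2)^6, and likewise for blue, so P[monochromatic] = 2·(1/2)^6 = 2^{1 − 6} = 1/32.
By linearity: E[X] = C(46, 4) · 2^{1 − 6} = 163185 · 1/32 = 163185/32.
Numerically: E[X] ≈ 5099.53125.

E[X] = C(46,4)·2^(1−C(4,2)) = 163185/32 ≈ 5099.53125.


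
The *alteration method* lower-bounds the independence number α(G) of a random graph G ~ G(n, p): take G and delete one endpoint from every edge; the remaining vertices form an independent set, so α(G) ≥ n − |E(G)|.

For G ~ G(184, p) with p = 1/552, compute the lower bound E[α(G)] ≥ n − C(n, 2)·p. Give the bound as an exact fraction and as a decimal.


E[|E(G)|] = C(184, 2)·p = 16836 · (1/552) = 61/2.
E[α(G)] ≥ n − E[|E(G)|] = 184 − 61/2 = 307/2.
Numerically: ≈ 153.50000.
(This is only a lower bound; the true E[α(G)] may be larger.)

E[α(G)] ≥ 307/2 ≈ 153.50000.


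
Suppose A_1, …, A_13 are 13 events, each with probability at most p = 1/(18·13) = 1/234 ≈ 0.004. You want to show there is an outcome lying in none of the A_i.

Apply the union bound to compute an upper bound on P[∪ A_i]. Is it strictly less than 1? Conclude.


Union bound: P[∪_{i=1}^{13} A_i] ≤ Σ_i P[A_i] ≤ 13·p = 13·(1/234) = 1/18.
Numerically: 1/18 ≈ 0.056.
Is 1/18 < 1? YES.
Since P[∪ A_i] ≤ 1/18 < 1, the complement has P[∩ A_i^c] ≥ 1 − 1/18 = 17/18 > 0, so some outcome avoids every A_i.

13·p = 1/18 ≈ 0.056; existence CERTIFIED by the union bound.


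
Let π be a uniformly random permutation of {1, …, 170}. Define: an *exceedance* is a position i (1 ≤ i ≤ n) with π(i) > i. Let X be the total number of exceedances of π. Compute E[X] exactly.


Write X = Σ_{i=1}^{170} X_i, where X_i = 1_{π(i) > i}.
For each fixed i, π(i) is uniform over {1, …, 170} (marginal of a uniform permutation), so P[π(i) > i] = (n − i)/n. Summing: Σ_{i=1}^{170} (n − i)/n = (0 + 1 + … + 169)/170 = 170(170 − 1)/(2·170) = (170 − 1)/2.
Hence E[X] = Σ_{i=1}^{170} (170 − i)/170 = 169/2 ≈ 84.500000.

E[X] = 169/2 = 84.500000.


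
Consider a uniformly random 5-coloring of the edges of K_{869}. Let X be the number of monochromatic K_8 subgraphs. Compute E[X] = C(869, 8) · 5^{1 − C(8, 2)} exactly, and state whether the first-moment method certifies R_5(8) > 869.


E[X] = C(869, 8) · 5^{1 − 28} = 7809152053901931612 · 5^{−27} = 7809152053901931612/7450580596923828125.
As a reduced fraction: E[X] = 7809152053901931612/7450580596923828125 ≈ 1.0481.
Is E[X] < 1? NO.
Since E[X] ≥ 1, the first-moment bound is inconclusive at n = 869; it does NOT by itself certify R_5(8) > 869.

E[X] = 7809152053901931612/7450580596923828125 ≈ 1.0481; E[X] ≥ 1; first-moment method inconclusive here.


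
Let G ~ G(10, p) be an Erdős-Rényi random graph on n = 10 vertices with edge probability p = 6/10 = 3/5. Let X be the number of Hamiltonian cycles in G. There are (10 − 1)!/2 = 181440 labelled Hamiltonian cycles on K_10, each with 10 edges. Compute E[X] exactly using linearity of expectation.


K_10 has (10 − 1)!/2 = 181440 labelled Hamiltonian cycles.
For each such Hamiltonian cycle H, let X_H = 1 if all 10 edges of H are present in G. Then P[X_H = 1] = p^{10} = (3/5)^{10} = 59049/9765625.
By linearity of expectation: E[X] = Σ_H E[X_H] = 181440 · p^{10} = 181440 · 59049/9765625 = 2142770112/1953125.
Numerically: E[X] ≈ 1097.

E[X] = 181440 · (3/5)^{10} = 2142770112/1953125 ≈ 1097.


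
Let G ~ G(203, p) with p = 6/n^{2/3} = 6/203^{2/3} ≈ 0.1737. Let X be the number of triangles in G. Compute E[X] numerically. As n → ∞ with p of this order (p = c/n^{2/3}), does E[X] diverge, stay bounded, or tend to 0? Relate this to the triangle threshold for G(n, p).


Number of potential triangles: C(203, 3) = 1373701.
Each occurs with probability p³ ≈ (0.1737)³ ≈ 5.241573e-03.
By linearity: E[X] = C(203, 3)·p³ ≈ 1373701 · 5.241573e-03 ≈ 7200.3547.
Since α = 2/3 < 1, p = c/n^{2/3} ≫ 1/n is above the triangle threshold p ~ 1/n. Asymptotically E[X] ~ (c³/6)·n^{3(1−α)} = (6³/6)·n^{1} → ∞; triangles are abundant w.h.p.

E[X] ≈ 7200.3547; in regime p = Θ(1/n^{2/3}) E[X] diverges (above the triangle threshold p ~ 1/n).


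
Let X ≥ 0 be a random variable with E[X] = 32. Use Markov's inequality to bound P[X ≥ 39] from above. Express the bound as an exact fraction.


μ = E[X] = 32, a = 39.
Markov: P[X ≥ 39] ≤ μ/a = (32)/39 = 32/39.
Numerically: ≈ 0.820513.
(Since a = 39 > μ = 32.000000, the bound 32/39 is < 1 and informative.)

P[X ≥ 39] ≤ 32/39 ≈ 0.820513.


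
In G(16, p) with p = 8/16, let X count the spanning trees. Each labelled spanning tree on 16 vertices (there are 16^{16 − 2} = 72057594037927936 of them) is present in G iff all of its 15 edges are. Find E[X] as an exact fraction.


K_16 has 16^{16 − 2} = 72057594037927936 labelled spanning trees.
For each such spanning tree H, let X_H = 1 if all 15 edges of H are present in G. Then P[X_H = 1] = p^{15} = (1/2)^{15} = 1/32768.
Summing the indicators: E[X] = Σ_H E[X_H] = 72057594037927936 · p^{15} = 72057594037927936 · 1/32768 = 2199023255552.
Numerically: E[X] ≈ 2.2e+12.

E[X] = 72057594037927936 · (1/2)^{15} = 2199023255552 ≈ 2.2e+12.


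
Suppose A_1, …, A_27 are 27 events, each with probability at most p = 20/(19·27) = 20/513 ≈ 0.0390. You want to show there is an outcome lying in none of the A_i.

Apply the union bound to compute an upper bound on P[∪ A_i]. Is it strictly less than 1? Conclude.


Union bound: P[∪_{i=1}^{27} A_i] ≤ Σ_i P[A_i] ≤ 27·p = 27·(20/513) = 20/19.
Numerically: 20/19 ≈ 1.0526.
Is 20/19 < 1? NO.
Since the bound 20/19 is ≥ 1, the union bound is uninformative here; it does NOT by itself certify existence.

27·p = 20/19 ≈ 1.0526; existence NOT certified by the union bound.


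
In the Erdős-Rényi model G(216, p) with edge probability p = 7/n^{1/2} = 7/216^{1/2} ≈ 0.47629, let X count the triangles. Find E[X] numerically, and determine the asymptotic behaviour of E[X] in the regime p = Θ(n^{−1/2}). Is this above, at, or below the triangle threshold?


Number of potential triangles: C(216, 3) = 1656360.
Each occurs with probability p³ ≈ (0.47629)³ ≈ 1.08047194e-01.
By linearity: E[X] = C(216, 3)·p³ ≈ 1656360 · 1.08047194e-01 ≈ 178965.050516.
Since α = 1/2 < 1, p = c/n^{1/2} ≫ 1/n is above the triangle threshold p ~ 1/n. Asymptotically E[X] ~ (c³/6)·n^{3(1−α)} = (7³/6)·n^{1.5} → ∞; triangles are abundant w.h.p.

E[X] ≈ 178965.050516; in regime p = Θ(1/n^{1/2}) E[X] diverges (above the triangle threshold p ~ 1/n).


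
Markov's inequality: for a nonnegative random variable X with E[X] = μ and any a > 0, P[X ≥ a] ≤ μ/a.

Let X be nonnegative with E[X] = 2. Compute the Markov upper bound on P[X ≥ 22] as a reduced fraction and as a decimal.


μ = E[X] = 2, a = 22.
Markov: P[X ≥ 22] ≤ μ/a = (2)/22 = 1/11.
Numerically: ≈ 0.091.
(Since a = 22 > μ = 2.000, the bound 1/11 is < 1 and informative.)

P[X ≥ 22] ≤ 1/11 ≈ 0.091.


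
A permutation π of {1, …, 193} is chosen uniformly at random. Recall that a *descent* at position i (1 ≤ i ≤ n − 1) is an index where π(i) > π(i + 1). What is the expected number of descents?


Write X = Σ X_I over i = 1, …, 192, with X_I the indicator of one descent.
There are 192 indicators.
For each fixed i, the pair (π(i), π(i+1)) is a uniformly random ordered pair of distinct values from {1, …, 193}; by symmetry P[π(i) > π(i+1)] = 1/2.
By linearity: E[X] = 192 · (1/2) = (193 − 1) · (1/2) = 96 ≈ 96.000.

E[X] = 96 = 96.000.


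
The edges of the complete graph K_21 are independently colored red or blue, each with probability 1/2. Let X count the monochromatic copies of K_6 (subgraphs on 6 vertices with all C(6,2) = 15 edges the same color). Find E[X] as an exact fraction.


Let X = Σ_S X_S over the C(21, 6) = 54264 subsets S of size 6, where X_S = 1 if the K_6 on S is monochromatic.
For a fixed S, the K_6 on S has C(6, 2) = 15 edges. P[all 15 edges red] = (1/2)^15, and likewise for blue, so P[monochromatic] = 2·(1/2)^15 = 2^{1 − 15} = 1/16384.
By linearity of expectation: E[X] = C(21, 6) · 2^{1 − 15} = 54264 · 1/16384 = 6783/2048.
Numerically: E[X] ≈ 3.312012.

E[X] = C(21,6)·2^(1−C(6,2)) = 6783/2048 ≈ 3.312012.


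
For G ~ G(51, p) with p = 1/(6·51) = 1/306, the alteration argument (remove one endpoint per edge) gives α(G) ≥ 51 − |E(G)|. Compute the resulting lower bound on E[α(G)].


E[|E(G)|] = C(51, 2)·p = 1275 · (1/306) = 25/6.
E[α(G)] ≥ n − E[|E(G)|] = 51 − 25/6 = 281/6.
Numerically: ≈ 46.8333.
(This is only a lower bound; the true E[α(G)] may be larger.)

E[α(G)] ≥ 281/6 ≈ 46.8333.


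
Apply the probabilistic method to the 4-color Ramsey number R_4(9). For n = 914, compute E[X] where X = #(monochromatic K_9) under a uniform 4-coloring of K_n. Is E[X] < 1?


E[X] = C(914, 9) · 4^{1 − 36} = 1179217089587653905932 · 4^{−35} = 1179217089587653905932/1180591620717411303424.
As a reduced fraction: E[X] = 294804272396913476483/295147905179352825856 ≈ 0.999.
Is E[X] < 1? YES.
Since E[X] < 1, there exists a 4-coloring of K_{914} with no monochromatic K_9; hence R_4(9) > 914.

E[X] = 294804272396913476483/295147905179352825856 ≈ 0.999; E[X] < 1, so R_4(9) > 914.


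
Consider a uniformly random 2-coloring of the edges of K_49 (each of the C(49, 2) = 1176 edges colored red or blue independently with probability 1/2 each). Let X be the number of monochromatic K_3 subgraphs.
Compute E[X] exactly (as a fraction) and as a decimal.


Let X = Σ_S X_S over the C(49, 3) = 18424 subsets S of size 3, where X_S = 1 if the K_3 on S is monochromatic.
For a fixed S, the K_3 on S has C(3, 2) = 3 edges. P[all 3 edges red] = (1/2)^3, and likewise for blue, so P[monochromatic] = 2·(1/2)^3 = 2^{1 − 3} = 1/4.
By linearity of expectation: E[X] = C(49, 3) · 2^{1 − 3} = 18424 · 1/4 = 4606.
Numerically: E[X] ≈ 4606.000.

E[X] = C(49,3)·2^(1−C(3,2)) = 4606 ≈ 4606.000.


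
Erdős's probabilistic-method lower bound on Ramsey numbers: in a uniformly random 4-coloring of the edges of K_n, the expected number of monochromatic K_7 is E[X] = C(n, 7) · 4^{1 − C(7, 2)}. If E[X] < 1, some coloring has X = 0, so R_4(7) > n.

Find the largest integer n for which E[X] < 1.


We need C(n, 7) · 4^{1 − 21} < 1, i.e. C(n, 7) < 4^{21 − 1} = 1099511627776.
Check values of n near the boundary:
  n = 174: C(174, 7) = 847879782984; 847879782984 < 1099511627776? YES
  n = 175: C(175, 7) = 883208107275; 883208107275 < 1099511627776? YES
  n = 176: C(176, 7) = 919790691600; 919790691600 < 1099511627776? YES
  n = 177: C(177, 7) = 957664425960; 957664425960 < 1099511627776? YES
  n = 178: C(178, 7) = 996867063280; 996867063280 < 1099511627776? YES
  n = 179: C(179, 7) = 1037437234460; 1037437234460 < 1099511627776? YES
  n = 180: C(180, 7) = 1079414463600; 1079414463600 < 1099511627776? YES
  n = 181: C(181, 7) = 1122839183400; 1122839183400 < 1099511627776? NO
The largest n with C(n, 7) < 1099511627776 is n = 180 (where E[X] = 67463403975/68719476736 ≈ 0.9817). Hence R_4(7) > 180, i.e. R_4(7) ≥ 181.

Largest n = 180; hence R_4(7) > 180.


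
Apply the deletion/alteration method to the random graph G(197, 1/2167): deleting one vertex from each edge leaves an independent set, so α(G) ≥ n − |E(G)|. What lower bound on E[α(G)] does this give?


E[|E(G)|] = C(197, 2)·p = 19306 · (1/2167) = 98/11.
E[α(G)] ≥ n − E[|E(G)|] = 197 − 98/11 = 2069/11.
Numerically: ≈ 188.090909.
(This is only a lower bound; the true E[α(G)] may be larger.)

E[α(G)] ≥ 2069/11 ≈ 188.090909.


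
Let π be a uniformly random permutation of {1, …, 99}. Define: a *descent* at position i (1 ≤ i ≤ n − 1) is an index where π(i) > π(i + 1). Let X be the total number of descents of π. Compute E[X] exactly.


Write X = Σ X_I over i = 1, …, 98, with X_I the indicator of one descent.
There are 98 indicators.
For each fixed i, the pair (π(i), π(i+1)) is a uniformly random ordered pair of distinct values from {1, …, 99}; by symmetry P[π(i) > π(i+1)] = 1/2.
By linearity: E[X] = 98 · (1/2) = (99 − 1) · (1/2) = 49 ≈ 49.000.

E[X] = 49 = 49.000.


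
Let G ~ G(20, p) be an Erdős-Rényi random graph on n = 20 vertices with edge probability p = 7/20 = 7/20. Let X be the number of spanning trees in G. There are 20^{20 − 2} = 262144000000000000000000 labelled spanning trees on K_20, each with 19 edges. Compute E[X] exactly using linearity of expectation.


K_20 has 20^{20 − 2} = 262144000000000000000000 labelled spanning trees.
For each such spanning tree H, let X_H = 1 if all 19 edges of H are present in G. Then P[X_H = 1] = p^{19} = (7/20)^{19} = 11398895185373143/5242880000000000000000000.
By linearity of expectation: E[X] = Σ_H E[X_H] = 262144000000000000000000 · p^{19} = 262144000000000000000000 · 11398895185373143/5242880000000000000000000 = 11398895185373143/20.
Numerically: E[X] ≈ 5.699e+14.

E[X] = 262144000000000000000000 · (7/20)^{19} = 11398895185373143/20 ≈ 5.699e+14.


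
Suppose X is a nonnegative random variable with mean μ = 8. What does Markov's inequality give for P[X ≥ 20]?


μ = E[X] = 8, a = 20.
Markov: P[X ≥ 20] ≤ μ/a = (8)/20 = 2/5.
Numerically: ≈ 0.40000.
(Since a = 20 > μ = 8.00000, the bound 2/5 is < 1 and informative.)

P[X ≥ 20] ≤ 2/5 ≈ 0.40000.


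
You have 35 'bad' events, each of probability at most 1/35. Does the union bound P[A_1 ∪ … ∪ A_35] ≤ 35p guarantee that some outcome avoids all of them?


Union bound: P[∪_{i=1}^{35} A_i] ≤ Σ_i P[A_i] ≤ 35·p = 35·(1/35) = 1.
Numerically: 1 ≈ 1.00000.
Is 1 < 1? NO.
Since the bound 1 is ≥ 1, the union bound is uninformative here; it does NOT by itself certify existence.

35·p = 1 ≈ 1.00000; existence NOT certified by the union bound.


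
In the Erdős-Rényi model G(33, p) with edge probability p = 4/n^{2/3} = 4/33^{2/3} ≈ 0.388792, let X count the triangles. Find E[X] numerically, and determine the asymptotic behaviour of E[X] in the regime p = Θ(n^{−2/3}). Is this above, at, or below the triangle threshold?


Number of potential triangles: C(33, 3) = 5456.
Each occurs with probability p³ ≈ (0.388792)³ ≈ 5.87695133e-02.
By linearity: E[X] = C(33, 3)·p³ ≈ 5456 · 5.87695133e-02 ≈ 320.646465.
Since α = 2/3 < 1, p = c/n^{2/3} ≫ 1/n is above the triangle threshold p ~ 1/n. Asymptotically E[X] ~ (c³/6)·n^{3(1−α)} = (4³/6)·n^{1} → ∞; triangles are abundant w.h.p.

E[X] ≈ 320.646465; in regime p = Θ(1/n^{2/3}) E[X] diverges (above the triangle threshold p ~ 1/n).


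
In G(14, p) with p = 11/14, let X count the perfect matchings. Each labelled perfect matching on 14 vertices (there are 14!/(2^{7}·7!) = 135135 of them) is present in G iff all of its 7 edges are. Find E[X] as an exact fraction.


K_14 has 14!/(2^{7}·7!) = 135135 labelled perfect matchings.
For each such perfect matching H, let X_H = 1 if all 7 edges of H are present in G. Then P[X_H = 1] = p^{7} = (11/14)^{7} = 19487171/105413504.
By linearity: E[X] = Σ_H E[X_H] = 135135 · p^{7} = 135135 · 19487171/105413504 = 376199836155/15059072.
Numerically: E[X] ≈ 24981.6.

E[X] = 135135 · (11/14)^{7} = 376199836155/15059072 ≈ 24981.6.


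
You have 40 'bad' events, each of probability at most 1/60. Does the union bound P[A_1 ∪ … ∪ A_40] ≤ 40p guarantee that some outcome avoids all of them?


Union bound: P[∪_{i=1}^{40} A_i] ≤ Σ_i P[A_i] ≤ 40·p = 40·(1/60) = 2/3.
Numerically: 2/3 ≈ 0.666667.
Is 2/3 < 1? YES.
Since P[∪ A_i] ≤ 2/3 < 1, the complement has P[∩ A_i^c] ≥ 1 − 2/3 = 1/3 > 0, so some outcome avoids every A_i.

40·p = 2/3 ≈ 0.666667; existence CERTIFIED by the union bound.


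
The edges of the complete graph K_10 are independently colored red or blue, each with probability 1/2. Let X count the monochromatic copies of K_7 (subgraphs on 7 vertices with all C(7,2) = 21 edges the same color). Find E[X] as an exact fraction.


Let X = Σ_S X_S over the C(10, 7) = 120 subsets S of size 7, where X_S = 1 if the K_7 on S is monochromatic.
For a fixed S, the K_7 on S has C(7, 2) = 21 edges. P[all 21 edges red] = (1/2)^21, and likewise for blue, so P[monochromatic] = 2·(1/2)^21 = 2^{1 − 21} = 1/1048576.
By linearity: E[X] = C(10, 7) · 2^{1 − 21} = 120 · 1/1048576 = 15/131072.
Numerically: E[X] ≈ 0.00011.

E[X] = C(10,7)·2^(1−C(7,2)) = 15/131072 ≈ 0.00011.


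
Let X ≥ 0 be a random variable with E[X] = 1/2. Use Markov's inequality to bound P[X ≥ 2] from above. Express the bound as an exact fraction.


μ = E[X] = 1/2, a = 2.
Markov: P[X ≥ 2] ≤ μ/a = (1/2)/2 = 1/4.
Numerically: ≈ 0.25000.
(Since a = 2 > μ = 0.50000, the bound 1/4 is < 1 and informative.)

P[X ≥ 2] ≤ 1/4 ≈ 0.25000.


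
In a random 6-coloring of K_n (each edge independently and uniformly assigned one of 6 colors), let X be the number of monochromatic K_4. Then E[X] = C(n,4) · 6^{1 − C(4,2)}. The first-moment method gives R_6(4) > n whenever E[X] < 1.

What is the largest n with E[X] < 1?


We need C(n, 4) · 6^{1 − 6} < 1, i.e. C(n, 4) < 6^{6 − 1} = 7776.
Check values of n near the boundary:
  n = 18: C(18, 4) = 3060; 3060 < 7776? YES
  n = 19: C(19, 4) = 3876; 3876 < 7776? YES
  n = 20: C(20, 4) = 4845; 4845 < 7776? YES
  n = 21: C(21, 4) = 5985; 5985 < 7776? YES
  n = 22: C(22, 4) = 7315; 7315 < 7776? YES
  n = 23: C(23, 4) = 8855; 8855 < 7776? NO
  n = 24: C(24, 4) = 10626; 10626 < 7776? NO
  n = 25: C(25, 4) = 12650; 12650 < 7776? NO
The largest n with C(n, 4) < 7776 is n = 22 (where E[X] = 7315/7776 ≈ 0.941). Hence R_6(4) > 22, i.e. R_6(4) ≥ 23.

Largest n = 22; hence R_6(4) > 22.


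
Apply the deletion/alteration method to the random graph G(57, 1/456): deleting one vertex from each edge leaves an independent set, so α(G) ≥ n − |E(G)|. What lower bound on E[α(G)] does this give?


E[|E(G)|] = C(57, 2)·p = 1596 · (1/456) = 7/2.
E[α(G)] ≥ n − E[|E(G)|] = 57 − 7/2 = 107/2.
Numerically: ≈ 53.500000.
(This is only a lower bound; the true E[α(G)] may be larger.)

E[α(G)] ≥ 107/2 ≈ 53.500000.


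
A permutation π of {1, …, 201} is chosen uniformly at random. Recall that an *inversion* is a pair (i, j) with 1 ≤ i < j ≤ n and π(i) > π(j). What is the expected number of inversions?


Write X = Σ X_I over the C(201, 2) = 20100 pairs i < j, with X_I the indicator of one inversion.
There are 20100 indicators.
For each fixed pair i < j, the values π(i) and π(j) are two distinct elements of {1, …, 201} in uniformly random order; by symmetry P[π(i) > π(j)] = 1/2.
By linearity: E[X] = 20100 · (1/2) = C(201, 2) · (1/2) = 20100/2 = 10050 ≈ 10050.000000.

E[X] = 10050 = 10050.000000.


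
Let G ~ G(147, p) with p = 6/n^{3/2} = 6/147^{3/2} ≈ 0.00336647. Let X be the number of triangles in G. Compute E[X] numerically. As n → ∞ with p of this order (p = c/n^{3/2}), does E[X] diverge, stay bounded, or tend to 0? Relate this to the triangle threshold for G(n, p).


Number of potential triangles: C(147, 3) = 518665.
Each occurs with probability p³ ≈ (0.00336647)³ ≈ 3.81527410e-08.
By linearity: E[X] = C(147, 3)·p³ ≈ 518665 · 3.81527410e-08 ≈ 0.019788.
Since α = 3/2 > 1, p = c/n^{3/2} = o(1/n) is below the triangle threshold p ~ 1/n. Asymptotically E[X] ~ (c³/6)·n^{3(1−α)} = (6³/6)·n^{-1.5} → 0, so by Markov's inequality G has no triangles w.h.p.

E[X] ≈ 0.019788; in regime p = Θ(1/n^{3/2}) E[X] tends to 0 (below the triangle threshold p ~ 1/n).


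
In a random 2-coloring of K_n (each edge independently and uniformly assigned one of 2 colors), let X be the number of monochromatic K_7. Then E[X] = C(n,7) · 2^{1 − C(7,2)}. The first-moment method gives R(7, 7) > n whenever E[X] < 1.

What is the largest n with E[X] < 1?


We need C(n, 7) · 2^{1 − 21} < 1, i.e. C(n, 7) < 2^{21 − 1} = 1048576.
Check values of n near the boundary:
  n = 25: C(25, 7) = 480700; 480700 < 1048576? YES
  n = 26: C(26, 7) = 657800; 657800 < 1048576? YES
  n = 27: C(27, 7) = 888030; 888030 < 1048576? YES
  n = 28: C(28, 7) = 1184040; 1184040 < 1048576? NO
  n = 29: C(29, 7) = 1560780; 1560780 < 1048576? NO
The largest n with C(n, 7) < 1048576 is n = 27 (where E[X] = 444015/524288 ≈ 0.8469). Hence R(7, 7) > 27, i.e. R(7, 7) ≥ 28.

Largest n = 27; hence R(7, 7) > 27.


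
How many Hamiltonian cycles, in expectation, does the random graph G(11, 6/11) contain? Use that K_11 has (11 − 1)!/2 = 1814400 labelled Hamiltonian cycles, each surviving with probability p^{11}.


K_11 has (11 − 1)!/2 = 1814400 labelled Hamiltonian cycles.
For each such Hamiltonian cycle H, let X_H = 1 if all 11 edges of H are present in G. Then P[X_H = 1] = p^{11} = (6/11)^{11} = 362797056/285311670611.
Summing the indicators: E[X] = Σ_H E[X_H] = 1814400 · p^{11} = 1814400 · 362797056/285311670611 = 658258978406400/285311670611.
Numerically: E[X] ≈ 2307.16.

E[X] = 1814400 · (6/11)^{11} = 658258978406400/285311670611 ≈ 2307.16.


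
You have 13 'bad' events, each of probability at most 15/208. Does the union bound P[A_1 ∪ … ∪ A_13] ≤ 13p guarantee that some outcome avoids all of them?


Union bound: P[∪_{i=1}^{13} A_i] ≤ Σ_i P[A_i] ≤ 13·p = 13·(15/208) = 15/16.
Numerically: 15/16 ≈ 0.937500.
Is 15/16 < 1? YES.
Since P[∪ A_i] ≤ 15/16 < 1, the complement has P[∩ A_i^c] ≥ 1 − 15/16 = 1/16 > 0, so some outcome avoids every A_i.

13·p = 15/16 ≈ 0.937500; existence CERTIFIED by the union bound.


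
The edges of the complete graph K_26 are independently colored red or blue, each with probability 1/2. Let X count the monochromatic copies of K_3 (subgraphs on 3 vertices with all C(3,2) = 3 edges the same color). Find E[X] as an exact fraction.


Let X = Σ_S X_S over the C(26, 3) = 2600 subsets S of size 3, where X_S = 1 if the K_3 on S is monochromatic.
For a fixed S, the K_3 on S has C(3, 2) = 3 edges. P[all 3 edges red] = (1/2)^3, and likewise for blue, so P[monochromatic] = 2·(1/2)^3 = 2^{1 − 3} = 1/4.
By linearity of expectation: E[X] = C(26, 3) · 2^{1 − 3} = 2600 · 1/4 = 650.
Numerically: E[X] ≈ 650.0000.

E[X] = C(26,3)·2^(1−C(3,2)) = 650 ≈ 650.0000.


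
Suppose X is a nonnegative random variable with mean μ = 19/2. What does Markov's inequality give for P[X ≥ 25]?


μ = E[X] = 19/2, a = 25.
Markov: P[X ≥ 25] ≤ μ/a = (19/2)/25 = 19/50.
Numerically: ≈ 0.380.
(Since a = 25 > μ = 9.500, the bound 19/50 is < 1 and informative.)

P[X ≥ 25] ≤ 19/50 ≈ 0.380.


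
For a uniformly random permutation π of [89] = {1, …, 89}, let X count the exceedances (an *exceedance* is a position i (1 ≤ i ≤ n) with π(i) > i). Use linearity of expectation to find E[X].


Write X = Σ_{i=1}^{89} X_i, where X_i = 1_{π(i) > i}.
For each fixed i, π(i) is uniform over {1, …, 89} (marginal of a uniform permutation), so P[π(i) > i] = (n − i)/n. Summing: Σ_{i=1}^{89} (n − i)/n = (0 + 1 + … + 88)/89 = 89(89 − 1)/(2·89) = (89 − 1)/2.
Hence E[X] = Σ_{i=1}^{89} (89 − i)/89 = 44 ≈ 44.0000.

E[X] = 44 = 44.0000.


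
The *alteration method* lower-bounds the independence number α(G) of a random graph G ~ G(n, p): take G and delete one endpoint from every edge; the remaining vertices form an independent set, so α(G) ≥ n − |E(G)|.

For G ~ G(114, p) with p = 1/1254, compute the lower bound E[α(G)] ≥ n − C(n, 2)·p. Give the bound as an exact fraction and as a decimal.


E[|E(G)|] = C(114, 2)·p = 6441 · (1/1254) = 113/22.
E[α(G)] ≥ n − E[|E(G)|] = 114 − 113/22 = 2395/22.
Numerically: ≈ 108.8636.
(This is only a lower bound; the true E[α(G)] may be larger.)

E[α(G)] ≥ 2395/22 ≈ 108.8636.


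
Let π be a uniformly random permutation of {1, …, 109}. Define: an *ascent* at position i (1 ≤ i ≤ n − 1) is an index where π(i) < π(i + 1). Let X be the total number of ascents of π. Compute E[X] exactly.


Write X = Σ X_I over i = 1, …, 108, with X_I the indicator of one ascent.
There are 108 indicators.
For each fixed i, the pair (π(i), π(i+1)) is a uniformly random ordered pair of distinct values from {1, …, 109}; by symmetry P[π(i) < π(i+1)] = 1/2.
By linearity: E[X] = 108 · (1/2) = (109 − 1) · (1/2) = 54 ≈ 54.000000.

E[X] = 54 = 54.000000.


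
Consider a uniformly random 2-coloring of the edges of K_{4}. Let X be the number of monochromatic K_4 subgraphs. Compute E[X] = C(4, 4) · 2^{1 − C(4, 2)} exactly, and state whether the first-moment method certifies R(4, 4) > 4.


E[X] = C(4, 4) · 2^{1 − 6} = 1 · 2^{−5} = 1/32.
As a reduced fraction: E[X] = 1/32 ≈ 0.031250.
Is E[X] < 1? YES.
Since E[X] < 1, there exists a 2-coloring of K_{4} with no monochromatic K_4; hence R(4, 4) > 4.

E[X] = 1/32 ≈ 0.031250; E[X] < 1, so R(4, 4) > 4.


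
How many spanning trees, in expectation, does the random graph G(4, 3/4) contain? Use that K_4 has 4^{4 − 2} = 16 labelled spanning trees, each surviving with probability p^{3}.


K_4 has 4^{4 − 2} = 16 labelled spanning trees.
For each such spanning tree H, let X_H = 1 if all 3 edges of H are present in G. Then P[X_H = 1] = p^{3} = (3/4)^{3} = 27/64.
By linearity of expectation: E[X] = Σ_H E[X_H] = 16 · p^{3} = 16 · 27/64 = 27/4.
Numerically: E[X] ≈ 6.75.

E[X] = 16 · (3/4)^{3} = 27/4 ≈ 6.75.


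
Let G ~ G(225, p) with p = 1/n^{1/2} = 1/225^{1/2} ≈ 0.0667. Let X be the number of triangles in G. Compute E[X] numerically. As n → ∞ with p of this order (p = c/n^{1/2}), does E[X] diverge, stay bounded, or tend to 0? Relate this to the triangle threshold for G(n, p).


Number of potential triangles: C(225, 3) = 1873200.
Each occurs with probability p³ ≈ (0.0667)³ ≈ 2.96296e-04.
By linearity: E[X] = C(225, 3)·p³ ≈ 1873200 · 2.96296e-04 ≈ 555.022.
Since α = 1/2 < 1, p = c/n^{1/2} ≫ 1/n is above the triangle threshold p ~ 1/n. Asymptotically E[X] ~ (c³/6)·n^{3(1−α)} = (1³/6)·n^{1.5} → ∞; triangles are abundant w.h.p.

E[X] ≈ 555.022; in regime p = Θ(1/n^{1/2}) E[X] diverges (above the triangle threshold p ~ 1/n).


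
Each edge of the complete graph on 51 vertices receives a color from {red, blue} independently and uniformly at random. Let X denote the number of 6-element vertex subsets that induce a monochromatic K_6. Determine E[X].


Let X = Σ_S X_S over the C(51, 6) = 18009460 subsets S of size 6, where X_S = 1 if the K_6 on S is monochromatic.
For a fixed S, the K_6 on S has C(6, 2) = 15 edges. P[all 15 edges red] = (1/2)^15, and likewise for blue, so P[monochromatic] = 2·(1/2)^15 = 2^{1 − 15} = 1/16384.
Summing: E[X] = C(51, 6) · 2^{1 − 15} = 18009460 · 1/16384 = 4502365/4096.
Numerically: E[X] ≈ 1099.21021.

E[X] = C(51,6)·2^(1−C(6,2)) = 4502365/4096 ≈ 1099.21021.


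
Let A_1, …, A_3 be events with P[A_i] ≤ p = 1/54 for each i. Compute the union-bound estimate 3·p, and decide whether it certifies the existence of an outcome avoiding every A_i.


Union bound: P[∪_{i=1}^{3} A_i] ≤ Σ_i P[A_i] ≤ 3·p = 3·(1/54) = 1/18.
Numerically: 1/18 ≈ 0.0556.
Is 1/18 < 1? YES.
Since P[∪ A_i] ≤ 1/18 < 1, the complement has P[∩ A_i^c] ≥ 1 − 1/18 = 17/18 > 0, so some outcome avoids every A_i.

3·p = 1/18 ≈ 0.0556; existence CERTIFIED by the union bound.


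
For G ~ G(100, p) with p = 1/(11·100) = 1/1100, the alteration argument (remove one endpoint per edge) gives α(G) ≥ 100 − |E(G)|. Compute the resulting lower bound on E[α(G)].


E[|E(G)|] = C(100, 2)·p = 4950 · (1/1100) = 9/2.
E[α(G)] ≥ n − E[|E(G)|] = 100 − 9/2 = 191/2.
Numerically: ≈ 95.5000.
(This is only a lower bound; the true E[α(G)] may be larger.)

E[α(G)] ≥ 191/2 ≈ 95.5000.


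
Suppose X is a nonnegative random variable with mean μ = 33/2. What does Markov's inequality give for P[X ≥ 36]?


μ = E[X] = 33/2, a = 36.
Markov: P[X ≥ 36] ≤ μ/a = (33/2)/36 = 11/24.
Numerically: ≈ 0.458333.
(Since a = 36 > μ = 16.500000, the bound 11/24 is < 1 and informative.)

P[X ≥ 36] ≤ 11/24 ≈ 0.458333.


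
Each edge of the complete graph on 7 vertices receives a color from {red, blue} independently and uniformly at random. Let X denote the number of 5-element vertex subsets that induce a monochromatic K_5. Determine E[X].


Let X = Σ_S X_S over the C(7, 5) = 21 subsets S of size 5, where X_S = 1 if the K_5 on S is monochromatic.
For a fixed S, the K_5 on S has C(5, 2) = 10 edges. P[all 10 edges red] = (1/2)^10, and likewise for blue, so P[monochromatic] = 2·(1/2)^10 = 2^{1 − 10} = 1/512.
Summing: E[X] = C(7, 5) · 2^{1 − 10} = 21 · 1/512 = 21/512.
Numerically: E[X] ≈ 0.0410.

E[X] = C(7,5)·2^(1−C(5,2)) = 21/512 ≈ 0.0410.


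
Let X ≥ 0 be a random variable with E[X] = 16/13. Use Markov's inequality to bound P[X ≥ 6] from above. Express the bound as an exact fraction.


μ = E[X] = 16/13, a = 6.
Markov: P[X ≥ 6] ≤ μ/a = (16/13)/6 = 8/39.
Numerically: ≈ 0.205.
(Since a = 6 > μ = 1.231, the bound 8/39 is < 1 and informative.)

P[X ≥ 6] ≤ 8/39 ≈ 0.205.


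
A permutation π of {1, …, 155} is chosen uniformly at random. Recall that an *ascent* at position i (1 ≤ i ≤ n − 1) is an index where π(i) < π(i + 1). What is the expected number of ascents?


Write X = Σ X_I over i = 1, …, 154, with X_I the indicator of one ascent.
There are 154 indicators.
For each fixed i, the pair (π(i), π(i+1)) is a uniformly random ordered pair of distinct values from {1, …, 155}; by symmetry P[π(i) < π(i+1)] = 1/2.
By linearity: E[X] = 154 · (1/2) = (155 − 1) · (1/2) = 77 ≈ 77.00000.

E[X] = 77 = 77.00000.


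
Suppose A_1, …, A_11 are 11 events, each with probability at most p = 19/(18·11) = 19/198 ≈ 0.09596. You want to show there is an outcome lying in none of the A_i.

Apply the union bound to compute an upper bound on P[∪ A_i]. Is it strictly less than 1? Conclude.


Union bound: P[∪_{i=1}^{11} A_i] ≤ Σ_i P[A_i] ≤ 11·p = 11·(19/198) = 19/18.
Numerically: 19/18 ≈ 1.05556.
Is 19/18 < 1? NO.
Since the bound 19/18 is ≥ 1, the union bound is uninformative here; it does NOT by itself certify existence.

11·p = 19/18 ≈ 1.05556; existence NOT certified by the union bound.


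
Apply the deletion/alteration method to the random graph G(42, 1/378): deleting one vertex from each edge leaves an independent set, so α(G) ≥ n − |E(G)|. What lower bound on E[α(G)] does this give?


E[|E(G)|] = C(42, 2)·p = 861 · (1/378) = 41/18.
E[α(G)] ≥ n − E[|E(G)|] = 42 − 41/18 = 715/18.
Numerically: ≈ 39.7222.
(This is only a lower bound; the true E[α(G)] may be larger.)

E[α(G)] ≥ 715/18 ≈ 39.7222.


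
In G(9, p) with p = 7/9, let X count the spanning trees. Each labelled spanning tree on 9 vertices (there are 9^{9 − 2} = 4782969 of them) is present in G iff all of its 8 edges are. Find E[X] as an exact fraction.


K_9 has 9^{9 − 2} = 4782969 labelled spanning trees.
For each such spanning tree H, let X_H = 1 if all 8 edges of H are present in G. Then P[X_H = 1] = p^{8} = (7/9)^{8} = 5764801/43046721.
By linearity: E[X] = Σ_H E[X_H] = 4782969 · p^{8} = 4782969 · 5764801/43046721 = 5764801/9.
Numerically: E[X] ≈ 6.4053e+05.

E[X] = 4782969 · (7/9)^{8} = 5764801/9 ≈ 6.4053e+05.


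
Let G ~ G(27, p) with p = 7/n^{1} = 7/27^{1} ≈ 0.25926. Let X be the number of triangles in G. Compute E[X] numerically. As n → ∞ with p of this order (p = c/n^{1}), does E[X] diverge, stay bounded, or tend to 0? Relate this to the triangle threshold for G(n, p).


Number of potential triangles: C(27, 3) = 2925.
Each occurs with probability p³ ≈ (0.25926)³ ≈ 1.7426205e-02.
By linearity: E[X] = C(27, 3)·p³ ≈ 2925 · 1.7426205e-02 ≈ 50.97165.
Here α = 1, so p = 7/n is exactly at the triangle threshold p ~ 1/n. Asymptotically E[X] → c³/6 = 7³/6 = 343/6 ≈ 57.16667, a bounded constant. In this regime the triangle count is asymptotically Poisson(c³/6).

E[X] ≈ 50.97165; in regime p = Θ(1/n^{1}) E[X] stays bounded (at the triangle threshold p ~ 1/n).


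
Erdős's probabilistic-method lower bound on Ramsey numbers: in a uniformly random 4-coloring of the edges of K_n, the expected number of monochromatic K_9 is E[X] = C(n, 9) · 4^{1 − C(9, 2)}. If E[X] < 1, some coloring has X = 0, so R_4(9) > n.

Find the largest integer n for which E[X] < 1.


We need C(n, 9) · 4^{1 − 36} < 1, i.e. C(n, 9) < 4^{36 − 1} = 1180591620717411303424.
Check values of n near the boundary:
  n = 909: C(909, 9) = 1122169012923711463931; 1122169012923711463931 < 1180591620717411303424? YES
  n = 910: C(910, 9) = 1133378248346922788210; 1133378248346922788210 < 1180591620717411303424? YES
  n = 911: C(911, 9) = 1144686900492291197405; 1144686900492291197405 < 1180591620717411303424? YES
  n = 912: C(912, 9) = 1156095740032081475120; 1156095740032081475120 < 1180591620717411303424? YES
  n = 913: C(913, 9) = 1167605542753639808390; 1167605542753639808390 < 1180591620717411303424? YES
  n = 914: C(914, 9) = 1179217089587653905932; 1179217089587653905932 < 1180591620717411303424? YES
  n = 915: C(915, 9) = 1190931166636537885130; 1190931166636537885130 < 1180591620717411303424? NO
The largest n with C(n, 9) < 1180591620717411303424 is n = 914 (where E[X] = 294804272396913476483/295147905179352825856 ≈ 0.99884). Hence R_4(9) > 914, i.e. R_4(9) ≥ 915.

Largest n = 914; hence R_4(9) > 914.


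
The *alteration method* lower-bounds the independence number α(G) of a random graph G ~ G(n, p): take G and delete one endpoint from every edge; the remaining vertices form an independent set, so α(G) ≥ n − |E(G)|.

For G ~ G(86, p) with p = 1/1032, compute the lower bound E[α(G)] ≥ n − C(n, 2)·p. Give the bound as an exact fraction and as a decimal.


E[|E(G)|] = C(86, 2)·p = 3655 · (1/1032) = 85/24.
E[α(G)] ≥ n − E[|E(G)|] = 86 − 85/24 = 1979/24.
Numerically: ≈ 82.458.
(This is only a lower bound; the true E[α(G)] may be larger.)

E[α(G)] ≥ 1979/24 ≈ 82.458.


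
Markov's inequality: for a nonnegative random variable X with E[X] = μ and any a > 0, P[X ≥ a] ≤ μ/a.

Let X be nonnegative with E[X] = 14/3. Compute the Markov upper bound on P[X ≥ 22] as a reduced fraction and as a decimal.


μ = E[X] = 14/3, a = 22.
Markov: P[X ≥ 22] ≤ μ/a = (14/3)/22 = 7/33.
Numerically: ≈ 0.212.
(Since a = 22 > μ = 4.667, the bound 7/33 is < 1 and informative.)

P[X ≥ 22] ≤ 7/33 ≈ 0.212.


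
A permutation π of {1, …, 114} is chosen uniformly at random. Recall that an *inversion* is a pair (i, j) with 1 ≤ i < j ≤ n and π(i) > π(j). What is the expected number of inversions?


Write X = Σ X_I over the C(114, 2) = 6441 pairs i < j, with X_I the indicator of one inversion.
There are 6441 indicators.
For each fixed pair i < j, the values π(i) and π(j) are two distinct elements of {1, …, 114} in uniformly random order; by symmetry P[π(i) > π(j)] = 1/2.
By linearity: E[X] = 6441 · (1/2) = C(114, 2) · (1/2) = 6441/2 = 6441/2 ≈ 3220.500.

E[X] = 6441/2 = 3220.500.


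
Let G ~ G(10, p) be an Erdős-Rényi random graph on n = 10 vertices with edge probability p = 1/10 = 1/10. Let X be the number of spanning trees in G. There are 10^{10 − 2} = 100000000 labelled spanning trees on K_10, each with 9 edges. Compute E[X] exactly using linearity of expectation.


K_10 has 10^{10 − 2} = 100000000 labelled spanning trees.
For each such spanning tree H, let X_H = 1 if all 9 edges of H are present in G. Then P[X_H = 1] = p^{9} = (1/10)^{9} = 1/1000000000.
By linearity of expectation: E[X] = Σ_H E[X_H] = 100000000 · p^{9} = 100000000 · 1/1000000000 = 1/10.
Numerically: E[X] ≈ 0.1.

E[X] = 100000000 · (1/10)^{9} = 1/10 ≈ 0.1.


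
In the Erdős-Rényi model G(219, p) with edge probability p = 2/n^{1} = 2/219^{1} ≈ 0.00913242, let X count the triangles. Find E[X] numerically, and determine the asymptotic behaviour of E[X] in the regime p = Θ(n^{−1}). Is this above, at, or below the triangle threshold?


Number of potential triangles: C(219, 3) = 1726669.
Each occurs with probability p³ ≈ (0.00913242)³ ≈ 7.61653851e-07.
By linearity: E[X] = C(219, 3)·p³ ≈ 1726669 · 7.61653851e-07 ≈ 1.315124.
Here α = 1, so p = 2/n is exactly at the triangle threshold p ~ 1/n. Asymptotically E[X] → c³/6 = 2³/6 = 4/3 ≈ 1.333333, a bounded constant. In this regime the triangle count is asymptotically Poisson(c³/6).

E[X] ≈ 1.315124; in regime p = Θ(1/n^{1}) E[X] stays bounded (at the triangle threshold p ~ 1/n).


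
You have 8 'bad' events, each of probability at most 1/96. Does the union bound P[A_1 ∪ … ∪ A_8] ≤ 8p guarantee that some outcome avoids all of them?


Union bound: P[∪_{i=1}^{8} A_i] ≤ Σ_i P[A_i] ≤ 8·p = 8·(1/96) = 1/12.
Numerically: 1/12 ≈ 0.083333.
Is 1/12 < 1? YES.
Since P[∪ A_i] ≤ 1/12 < 1, the complement has P[∩ A_i^c] ≥ 1 − 1/12 = 11/12 > 0, so some outcome avoids every A_i.

8·p = 1/12 ≈ 0.083333; existence CERTIFIED by the union bound.


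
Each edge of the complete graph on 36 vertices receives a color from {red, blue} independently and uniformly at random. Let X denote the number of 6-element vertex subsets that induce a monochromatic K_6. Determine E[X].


Let X = Σ_S X_S over the C(36, 6) = 1947792 subsets S of size 6, where X_S = 1 if the K_6 on S is monochromatic.
For a fixed S, the K_6 on S has C(6, 2) = 15 edges. P[all 15 edges red] = (1/2)^15, and likewise for blue, so P[monochromatic] = 2·(1/2)^15 = 2^{1 − 15} = 1/16384.
By linearity: E[X] = C(36, 6) · 2^{1 − 15} = 1947792 · 1/16384 = 121737/1024.
Numerically: E[X] ≈ 118.8838.

E[X] = C(36,6)·2^(1−C(6,2)) = 121737/1024 ≈ 118.8838.


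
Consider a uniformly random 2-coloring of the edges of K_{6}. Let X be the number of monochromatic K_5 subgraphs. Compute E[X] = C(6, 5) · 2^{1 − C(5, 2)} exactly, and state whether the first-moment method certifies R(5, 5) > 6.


E[X] = C(6, 5) · 2^{1 − 10} = 6 · 2^{−9} = 6/512.
As a reduced fraction: E[X] = 3/256 ≈ 0.011719.
Is E[X] < 1? YES.
Since E[X] < 1, there exists a 2-coloring of K_{6} with no monochromatic K_5; hence R(5, 5) > 6.

E[X] = 3/256 ≈ 0.011719; E[X] < 1, so R(5, 5) > 6.


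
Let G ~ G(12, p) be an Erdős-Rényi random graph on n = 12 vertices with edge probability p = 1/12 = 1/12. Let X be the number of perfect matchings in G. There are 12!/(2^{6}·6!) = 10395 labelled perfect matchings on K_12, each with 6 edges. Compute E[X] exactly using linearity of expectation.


K_12 has 12!/(2^{6}·6!) = 10395 labelled perfect matchings.
For each such perfect matching H, let X_H = 1 if all 6 edges of H are present in G. Then P[X_H = 1] = p^{6} = (1/12)^{6} = 1/2985984.
By linearity: E[X] = Σ_H E[X_H] = 10395 · p^{6} = 10395 · 1/2985984 = 385/110592.
Numerically: E[X] ≈ 0.00348126.

E[X] = 10395 · (1/12)^{6} = 385/110592 ≈ 0.00348126.


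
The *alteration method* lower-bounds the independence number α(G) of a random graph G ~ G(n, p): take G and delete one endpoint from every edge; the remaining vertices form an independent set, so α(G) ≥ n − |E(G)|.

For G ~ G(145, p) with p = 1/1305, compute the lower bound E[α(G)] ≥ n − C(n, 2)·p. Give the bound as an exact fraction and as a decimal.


E[|E(G)|] = C(145, 2)·p = 10440 · (1/1305) = 8.
E[α(G)] ≥ n − E[|E(G)|] = 145 − 8 = 137.
Numerically: ≈ 137.000.
(This is only a lower bound; the true E[α(G)] may be larger.)

E[α(G)] ≥ 137 ≈ 137.000.
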